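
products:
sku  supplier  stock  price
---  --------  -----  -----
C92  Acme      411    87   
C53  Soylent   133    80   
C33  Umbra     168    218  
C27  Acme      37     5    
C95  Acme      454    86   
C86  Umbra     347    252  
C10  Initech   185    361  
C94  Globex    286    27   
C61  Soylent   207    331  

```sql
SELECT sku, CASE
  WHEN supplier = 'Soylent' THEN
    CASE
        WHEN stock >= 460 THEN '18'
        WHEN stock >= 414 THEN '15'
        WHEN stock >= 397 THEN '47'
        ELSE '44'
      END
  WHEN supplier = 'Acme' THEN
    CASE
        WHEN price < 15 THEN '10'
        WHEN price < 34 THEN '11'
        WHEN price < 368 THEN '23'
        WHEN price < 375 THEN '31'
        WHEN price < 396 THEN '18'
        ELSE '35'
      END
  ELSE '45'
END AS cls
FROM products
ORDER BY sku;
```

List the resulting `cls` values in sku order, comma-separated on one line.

45, 10, 45, 44, 44, 45, 23, 45, 23

sku=C10: supplier='Initech' → outer ELSE → 45
sku=C27: supplier='Acme' → inner[price < 15] → 10
sku=C33: supplier='Umbra' → outer ELSE → 45
sku=C53: supplier='Soylent' → inner[ELSE] → 44
sku=C61: supplier='Soylent' → inner[ELSE] → 44
sku=C86: supplier='Umbra' → outer ELSE → 45
sku=C92: supplier='Acme' → inner[price < 368] → 23
sku=C94: supplier='Globex' → outer ELSE → 45
sku=C95: supplier='Acme' → inner[price < 368] → 23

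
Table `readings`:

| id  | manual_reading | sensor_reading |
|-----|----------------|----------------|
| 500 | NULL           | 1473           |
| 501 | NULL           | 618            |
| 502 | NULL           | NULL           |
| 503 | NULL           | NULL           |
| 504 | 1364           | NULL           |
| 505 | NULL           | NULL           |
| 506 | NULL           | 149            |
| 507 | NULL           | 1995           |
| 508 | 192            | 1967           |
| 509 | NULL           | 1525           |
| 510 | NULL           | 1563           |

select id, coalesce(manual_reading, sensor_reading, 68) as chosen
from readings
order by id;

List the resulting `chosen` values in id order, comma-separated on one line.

1473, 618, 68, 68, 1364, 68, 149, 1995, 192, 1525, 1563

id=500: manual_reading=NULL, sensor_reading=1473 → 1473
id=501: manual_reading=NULL, sensor_reading=618 → 618
id=502: manual_reading=NULL, sensor_reading=NULL, → literal 68 → 68
id=503: manual_reading=NULL, sensor_reading=NULL, → literal 68 → 68
id=504: manual_reading=1364 → 1364
id=505: manual_reading=NULL, sensor_reading=NULL, → literal 68 → 68
id=506: manual_reading=NULL, sensor_reading=149 → 149
id=507: manual_reading=NULL, sensor_reading=1995 → 1995
id=508: manual_reading=192 → 192
id=509: manual_reading=NULL, sensor_reading=1525 → 1525
id=510: manual_reading=NULL, sensor_reading=1563 → 1563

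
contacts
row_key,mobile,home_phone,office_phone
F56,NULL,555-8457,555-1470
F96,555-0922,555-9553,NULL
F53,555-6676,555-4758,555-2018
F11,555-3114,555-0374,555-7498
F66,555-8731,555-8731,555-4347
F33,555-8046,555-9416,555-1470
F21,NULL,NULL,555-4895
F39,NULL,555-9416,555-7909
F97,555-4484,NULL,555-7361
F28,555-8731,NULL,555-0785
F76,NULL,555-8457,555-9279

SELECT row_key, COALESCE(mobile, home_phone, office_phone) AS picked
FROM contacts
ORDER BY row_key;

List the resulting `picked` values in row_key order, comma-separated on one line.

555-3114, 555-4895, 555-8731, 555-8046, 555-9416, 555-6676, 555-8457, 555-8731, 555-8457, 555-0922, 555-4484

row_key=F11: mobile=555-3114 → 555-3114
row_key=F21: mobile=NULL, home_phone=NULL, office_phone=555-4895 → 555-4895
row_key=F28: mobile=555-8731 → 555-8731
row_key=F33: mobile=555-8046 → 555-8046
row_key=F39: mobile=NULL, home_phone=555-9416 → 555-9416
row_key=F53: mobile=555-6676 → 555-6676
row_key=F56: mobile=NULL, home_phone=555-8457 → 555-8457
row_key=F66: mobile=555-8731 → 555-8731
row_key=F76: mobile=NULL, home_phone=555-8457 → 555-8457
row_key=F96: mobile=555-0922 → 555-0922
row_key=F97: mobile=555-4484 → 555-4484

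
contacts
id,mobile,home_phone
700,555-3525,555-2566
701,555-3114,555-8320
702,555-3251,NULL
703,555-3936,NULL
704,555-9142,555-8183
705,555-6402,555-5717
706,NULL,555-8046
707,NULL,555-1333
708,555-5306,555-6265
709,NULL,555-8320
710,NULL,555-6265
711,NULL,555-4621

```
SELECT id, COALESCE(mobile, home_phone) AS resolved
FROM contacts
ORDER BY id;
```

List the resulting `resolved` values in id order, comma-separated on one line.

id=700: mobile=555-3525 → 555-3525
id=701: mobile=555-3114 → 555-3114
id=702: mobile=555-3251 → 555-3251
id=703: mobile=555-3936 → 555-3936
id=704: mobile=555-9142 → 555-9142
id=705: mobile=555-6402 → 555-6402
id=706: mobile=NULL, home_phone=555-8046 → 555-8046
id=707: mobile=NULL, home_phone=555-1333 → 555-1333
id=708: mobile=555-5306 → 555-5306
id=709: mobile=NULL, home_phone=555-8320 → 555-8320
id=710: mobile=NULL, home_phone=555-6265 → 555-6265
id=711: mobile=NULL, home_phone=555-4621 → 555-4621

555-3525, 555-3114, 555-3251, 555-3936, 555-9142, 555-6402, 555-8046, 555-1333, 555-5306, 555-8320, 555-6265, 555-4621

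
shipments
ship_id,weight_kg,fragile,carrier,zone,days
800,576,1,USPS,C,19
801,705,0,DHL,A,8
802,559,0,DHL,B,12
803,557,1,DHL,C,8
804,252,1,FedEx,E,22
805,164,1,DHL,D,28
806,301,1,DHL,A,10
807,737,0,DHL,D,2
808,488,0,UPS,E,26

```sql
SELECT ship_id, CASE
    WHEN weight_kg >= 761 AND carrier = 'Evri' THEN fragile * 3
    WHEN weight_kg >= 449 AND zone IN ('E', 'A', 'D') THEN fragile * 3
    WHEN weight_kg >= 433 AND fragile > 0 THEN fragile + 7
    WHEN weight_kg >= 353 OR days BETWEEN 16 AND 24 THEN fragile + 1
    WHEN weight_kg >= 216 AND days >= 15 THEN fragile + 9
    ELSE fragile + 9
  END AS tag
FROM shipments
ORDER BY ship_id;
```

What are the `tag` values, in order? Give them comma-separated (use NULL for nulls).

8, 0, 1, 8, 2, 10, 10, 0, 0

ship_id=800: weight_kg >= 433 AND fragile > 0 → 8
ship_id=801: weight_kg >= 449 AND zone IN ('E', 'A', 'D') → 0
ship_id=802: weight_kg >= 353 OR days BETWEEN 16 AND 24 → 1
ship_id=803: weight_kg >= 433 AND fragile > 0 → 8
ship_id=804: weight_kg >= 353 OR days BETWEEN 16 AND 24 → 2
ship_id=805: ELSE → 10
ship_id=806: ELSE → 10
ship_id=807: weight_kg >= 449 AND zone IN ('E', 'A', 'D') → 0
ship_id=808: weight_kg >= 449 AND zone IN ('E', 'A', 'D') → 0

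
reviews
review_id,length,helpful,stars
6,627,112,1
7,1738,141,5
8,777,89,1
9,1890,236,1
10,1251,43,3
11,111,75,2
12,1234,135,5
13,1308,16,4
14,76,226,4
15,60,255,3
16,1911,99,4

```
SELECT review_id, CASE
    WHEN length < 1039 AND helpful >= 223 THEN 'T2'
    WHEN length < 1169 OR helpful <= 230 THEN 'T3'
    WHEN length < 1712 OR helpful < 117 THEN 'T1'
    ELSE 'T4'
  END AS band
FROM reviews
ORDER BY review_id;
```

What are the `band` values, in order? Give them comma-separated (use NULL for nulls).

T3, T3, T3, T4, T3, T3, T3, T3, T2, T2, T3

review_id=6: length < 1169 OR helpful <= 230 → T3
review_id=7: length < 1169 OR helpful <= 230 → T3
review_id=8: length < 1169 OR helpful <= 230 → T3
review_id=9: ELSE → T4
review_id=10: length < 1169 OR helpful <= 230 → T3
review_id=11: length < 1169 OR helpful <= 230 → T3
review_id=12: length < 1169 OR helpful <= 230 → T3
review_id=13: length < 1169 OR helpful <= 230 → T3
review_id=14: length < 1039 AND helpful >= 223 → T2
review_id=15: length < 1039 AND helpful >= 223 → T2
review_id=16: length < 1169 OR helpful <= 230 → T3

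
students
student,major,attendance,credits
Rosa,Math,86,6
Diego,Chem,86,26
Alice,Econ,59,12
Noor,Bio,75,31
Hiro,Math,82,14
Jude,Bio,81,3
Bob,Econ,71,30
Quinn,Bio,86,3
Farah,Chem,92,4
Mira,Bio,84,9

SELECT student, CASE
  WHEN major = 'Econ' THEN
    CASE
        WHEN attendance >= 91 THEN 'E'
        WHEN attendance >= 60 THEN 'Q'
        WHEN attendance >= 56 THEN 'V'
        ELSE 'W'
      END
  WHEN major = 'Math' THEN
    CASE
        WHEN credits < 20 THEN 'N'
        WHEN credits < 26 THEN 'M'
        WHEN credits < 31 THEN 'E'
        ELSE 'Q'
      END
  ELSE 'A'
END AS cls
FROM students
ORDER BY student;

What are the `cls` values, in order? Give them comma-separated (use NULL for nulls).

V, Q, A, A, N, A, A, A, A, N

student=Alice: major='Econ' → inner[attendance >= 56] → V
student=Bob: major='Econ' → inner[attendance >= 60] → Q
student=Diego: major='Chem' → outer ELSE → A
student=Farah: major='Chem' → outer ELSE → A
student=Hiro: major='Math' → inner[credits < 20] → N
student=Jude: major='Bio' → outer ELSE → A
student=Mira: major='Bio' → outer ELSE → A
student=Noor: major='Bio' → outer ELSE → A
student=Quinn: major='Bio' → outer ELSE → A
student=Rosa: major='Math' → inner[credits < 20] → N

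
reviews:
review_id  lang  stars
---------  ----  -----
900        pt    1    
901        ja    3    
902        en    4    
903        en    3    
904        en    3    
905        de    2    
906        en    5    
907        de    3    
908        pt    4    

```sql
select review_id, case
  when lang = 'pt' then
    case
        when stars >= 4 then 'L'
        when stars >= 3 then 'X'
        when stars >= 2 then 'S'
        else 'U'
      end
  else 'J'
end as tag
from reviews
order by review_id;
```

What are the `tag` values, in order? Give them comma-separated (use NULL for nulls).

review_id=900: lang='pt' → inner[ELSE] → U
review_id=901: lang='ja' → outer ELSE → J
review_id=902: lang='en' → outer ELSE → J
review_id=903: lang='en' → outer ELSE → J
review_id=904: lang='en' → outer ELSE → J
review_id=905: lang='de' → outer ELSE → J
review_id=906: lang='en' → outer ELSE → J
review_id=907: lang='de' → outer ELSE → J
review_id=908: lang='pt' → inner[stars >= 4] → L

U, J, J, J, J, J, J, J, L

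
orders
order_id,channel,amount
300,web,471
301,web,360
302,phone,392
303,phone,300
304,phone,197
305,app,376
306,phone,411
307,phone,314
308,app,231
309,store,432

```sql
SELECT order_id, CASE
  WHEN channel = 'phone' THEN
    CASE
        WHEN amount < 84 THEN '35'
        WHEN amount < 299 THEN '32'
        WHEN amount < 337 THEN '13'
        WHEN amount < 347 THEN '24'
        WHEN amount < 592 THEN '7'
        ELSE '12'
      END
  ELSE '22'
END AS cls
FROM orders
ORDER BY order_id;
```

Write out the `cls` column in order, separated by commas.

order_id=300: channel='web' → outer ELSE → 22
order_id=301: channel='web' → outer ELSE → 22
order_id=302: channel='phone' → inner[amount < 592] → 7
order_id=303: channel='phone' → inner[amount < 337] → 13
order_id=304: channel='phone' → inner[amount < 299] → 32
order_id=305: channel='app' → outer ELSE → 22
order_id=306: channel='phone' → inner[amount < 592] → 7
order_id=307: channel='phone' → inner[amount < 337] → 13
order_id=308: channel='app' → outer ELSE → 22
order_id=309: channel='store' → outer ELSE → 22

22, 22, 7, 13, 32, 22, 7, 13, 22, 22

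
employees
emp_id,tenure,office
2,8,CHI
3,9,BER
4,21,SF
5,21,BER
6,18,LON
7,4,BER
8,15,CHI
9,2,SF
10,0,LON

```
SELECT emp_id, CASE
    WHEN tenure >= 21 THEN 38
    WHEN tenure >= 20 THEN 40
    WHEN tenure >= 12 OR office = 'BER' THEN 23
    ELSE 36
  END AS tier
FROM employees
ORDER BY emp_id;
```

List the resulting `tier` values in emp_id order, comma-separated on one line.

emp_id=2: ELSE → 36
emp_id=3: tenure >= 12 OR office = 'BER' → 23
emp_id=4: tenure >= 21 → 38
emp_id=5: tenure >= 21 → 38
emp_id=6: tenure >= 12 OR office = 'BER' → 23
emp_id=7: tenure >= 12 OR office = 'BER' → 23
emp_id=8: tenure >= 12 OR office = 'BER' → 23
emp_id=9: ELSE → 36
emp_id=10: ELSE → 36

36, 23, 38, 38, 23, 23, 23, 36, 36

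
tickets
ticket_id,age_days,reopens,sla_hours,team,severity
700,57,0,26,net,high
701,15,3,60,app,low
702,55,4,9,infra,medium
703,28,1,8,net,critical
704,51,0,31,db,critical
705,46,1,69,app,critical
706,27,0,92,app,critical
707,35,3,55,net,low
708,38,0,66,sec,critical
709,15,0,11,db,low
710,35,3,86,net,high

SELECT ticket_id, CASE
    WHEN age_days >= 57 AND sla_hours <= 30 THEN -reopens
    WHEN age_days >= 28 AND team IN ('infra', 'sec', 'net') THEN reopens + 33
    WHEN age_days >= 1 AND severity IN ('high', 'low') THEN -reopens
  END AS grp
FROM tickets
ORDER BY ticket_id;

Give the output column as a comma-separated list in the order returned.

0, -3, 37, 34, NULL, NULL, NULL, 36, 33, 0, 36

ticket_id=700: age_days >= 57 AND sla_hours <= 30 → 0
ticket_id=701: age_days >= 1 AND severity IN ('high', 'low') → -3
ticket_id=702: age_days >= 28 AND team IN ('infra', 'sec', 'net') → 37
ticket_id=703: age_days >= 28 AND team IN ('infra', 'sec', 'net') → 34
ticket_id=704: (no match → NULL) → NULL
ticket_id=705: (no match → NULL) → NULL
ticket_id=706: (no match → NULL) → NULL
ticket_id=707: age_days >= 28 AND team IN ('infra', 'sec', 'net') → 36
ticket_id=708: age_days >= 28 AND team IN ('infra', 'sec', 'net') → 33
ticket_id=709: age_days >= 1 AND severity IN ('high', 'low') → 0
ticket_id=710: age_days >= 28 AND team IN ('infra', 'sec', 'net') → 36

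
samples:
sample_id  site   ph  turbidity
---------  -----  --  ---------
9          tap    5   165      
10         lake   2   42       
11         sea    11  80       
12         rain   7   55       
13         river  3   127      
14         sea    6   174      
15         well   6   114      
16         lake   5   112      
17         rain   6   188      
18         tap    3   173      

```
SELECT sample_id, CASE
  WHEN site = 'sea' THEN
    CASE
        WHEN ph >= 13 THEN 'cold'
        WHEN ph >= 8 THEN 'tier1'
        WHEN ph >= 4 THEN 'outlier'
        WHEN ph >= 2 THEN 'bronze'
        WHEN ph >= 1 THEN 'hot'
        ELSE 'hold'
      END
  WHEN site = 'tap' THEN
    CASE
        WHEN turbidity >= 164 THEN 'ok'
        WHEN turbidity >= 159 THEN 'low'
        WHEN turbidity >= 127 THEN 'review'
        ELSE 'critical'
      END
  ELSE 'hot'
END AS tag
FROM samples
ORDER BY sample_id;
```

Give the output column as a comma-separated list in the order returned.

ok, hot, tier1, hot, hot, outlier, hot, hot, hot, ok

sample_id=9: site='tap' → inner[turbidity >= 164] → ok
sample_id=10: site='lake' → outer ELSE → hot
sample_id=11: site='sea' → inner[ph >= 8] → tier1
sample_id=12: site='rain' → outer ELSE → hot
sample_id=13: site='river' → outer ELSE → hot
sample_id=14: site='sea' → inner[ph >= 4] → outlier
sample_id=15: site='well' → outer ELSE → hot
sample_id=16: site='lake' → outer ELSE → hot
sample_id=17: site='rain' → outer ELSE → hot
sample_id=18: site='tap' → inner[turbidity >= 164] → ok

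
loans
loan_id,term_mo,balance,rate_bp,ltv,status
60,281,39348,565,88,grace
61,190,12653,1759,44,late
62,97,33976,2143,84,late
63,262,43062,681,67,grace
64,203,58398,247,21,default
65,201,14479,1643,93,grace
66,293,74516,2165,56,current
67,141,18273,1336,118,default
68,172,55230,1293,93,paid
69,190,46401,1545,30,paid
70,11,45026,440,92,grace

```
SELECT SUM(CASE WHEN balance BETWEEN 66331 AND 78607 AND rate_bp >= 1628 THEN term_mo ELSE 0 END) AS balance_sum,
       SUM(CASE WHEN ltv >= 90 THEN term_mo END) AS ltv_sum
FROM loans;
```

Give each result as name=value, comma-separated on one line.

[balance_sum: balance BETWEEN 66331 AND 78607 AND rate_bp >= 1628]
loan_id=60: ✗
loan_id=61: ✗
loan_id=62: ✗
loan_id=63: ✗
loan_id=64: ✗
loan_id=65: ✗
loan_id=66: ✓ → 293
loan_id=67: ✗
loan_id=68: ✗
loan_id=69: ✗
loan_id=70: ✗
balance_sum = 293
—
[ltv_sum: ltv >= 90]
loan_id=60: ✗
loan_id=61: ✗
loan_id=62: ✗
loan_id=63: ✗
loan_id=64: ✗
loan_id=65: ✓ → 201
loan_id=66: ✗
loan_id=67: ✓ → 141
loan_id=68: ✓ → 172
loan_id=69: ✗
loan_id=70: ✓ → 11
ltv_sum = 201 + 141 + 172 + 11 = 525

balance_sum=293, ltv_sum=525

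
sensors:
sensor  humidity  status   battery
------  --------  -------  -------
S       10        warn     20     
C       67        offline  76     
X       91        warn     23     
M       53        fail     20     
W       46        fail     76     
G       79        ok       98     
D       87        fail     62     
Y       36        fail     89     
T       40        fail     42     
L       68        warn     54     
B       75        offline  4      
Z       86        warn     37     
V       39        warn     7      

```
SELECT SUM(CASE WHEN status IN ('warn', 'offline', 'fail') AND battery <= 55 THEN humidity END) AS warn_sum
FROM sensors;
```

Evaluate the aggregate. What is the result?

462

sensor=S: ✓ → 10
sensor=C: ✗
sensor=X: ✓ → 91
sensor=M: ✓ → 53
sensor=W: ✗
sensor=G: ✗
sensor=D: ✗
sensor=Y: ✗
sensor=T: ✓ → 40
sensor=L: ✓ → 68
sensor=B: ✓ → 75
sensor=Z: ✓ → 86
sensor=V: ✓ → 39
warn_sum = 10 + 91 + 53 + 40 + 68 + 75 + 86 + 39 = 462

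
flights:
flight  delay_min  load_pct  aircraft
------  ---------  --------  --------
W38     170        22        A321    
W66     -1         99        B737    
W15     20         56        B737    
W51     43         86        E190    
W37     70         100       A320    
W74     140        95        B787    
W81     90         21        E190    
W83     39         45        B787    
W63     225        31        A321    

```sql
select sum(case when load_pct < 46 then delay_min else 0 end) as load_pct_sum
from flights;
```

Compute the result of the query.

flight=W38: ✓ → 170
flight=W66: ✗
flight=W15: ✗
flight=W51: ✗
flight=W37: ✗
flight=W74: ✗
flight=W81: ✓ → 90
flight=W83: ✓ → 39
flight=W63: ✓ → 225
load_pct_sum = 170 + 90 + 39 + 225 = 524

524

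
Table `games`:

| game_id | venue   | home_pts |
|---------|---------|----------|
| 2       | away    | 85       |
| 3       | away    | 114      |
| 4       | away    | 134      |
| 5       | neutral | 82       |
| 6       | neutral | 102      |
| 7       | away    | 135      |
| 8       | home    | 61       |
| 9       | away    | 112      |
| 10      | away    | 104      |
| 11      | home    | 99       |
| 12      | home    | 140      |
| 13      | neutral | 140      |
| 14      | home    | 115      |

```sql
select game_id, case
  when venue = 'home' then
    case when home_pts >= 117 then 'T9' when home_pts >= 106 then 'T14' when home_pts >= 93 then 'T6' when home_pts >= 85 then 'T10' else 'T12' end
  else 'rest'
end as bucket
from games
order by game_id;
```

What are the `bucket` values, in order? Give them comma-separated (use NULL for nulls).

game_id=2: venue='away' → outer ELSE → rest
game_id=3: venue='away' → outer ELSE → rest
game_id=4: venue='away' → outer ELSE → rest
game_id=5: venue='neutral' → outer ELSE → rest
game_id=6: venue='neutral' → outer ELSE → rest
game_id=7: venue='away' → outer ELSE → rest
game_id=8: venue='home' → inner[ELSE] → T12
game_id=9: venue='away' → outer ELSE → rest
game_id=10: venue='away' → outer ELSE → rest
game_id=11: venue='home' → inner[home_pts >= 93] → T6
game_id=12: venue='home' → inner[home_pts >= 117] → T9
game_id=13: venue='neutral' → outer ELSE → rest
game_id=14: venue='home' → inner[home_pts >= 106] → T14

rest, rest, rest, rest, rest, rest, T12, rest, rest, T6, T9, rest, T14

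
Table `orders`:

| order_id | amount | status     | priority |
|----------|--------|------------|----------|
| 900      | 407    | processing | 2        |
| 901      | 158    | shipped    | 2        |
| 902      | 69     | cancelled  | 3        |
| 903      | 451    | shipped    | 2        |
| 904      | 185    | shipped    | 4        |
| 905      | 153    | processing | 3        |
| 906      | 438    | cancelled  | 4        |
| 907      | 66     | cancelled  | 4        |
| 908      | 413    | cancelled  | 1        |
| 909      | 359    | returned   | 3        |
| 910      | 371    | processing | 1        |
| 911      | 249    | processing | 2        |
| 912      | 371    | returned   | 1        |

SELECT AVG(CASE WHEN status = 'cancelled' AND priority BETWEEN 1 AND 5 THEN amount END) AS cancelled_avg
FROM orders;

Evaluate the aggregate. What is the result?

246.5

order_id=900: ✗
order_id=901: ✗
order_id=902: ✓ → 69
order_id=903: ✗
order_id=904: ✗
order_id=905: ✗
order_id=906: ✓ → 438
order_id=907: ✓ → 66
order_id=908: ✓ → 413
order_id=909: ✗
order_id=910: ✗
order_id=911: ✗
order_id=912: ✗
cancelled_avg = (69 + 438 + 66 + 413) / 4 = 246.5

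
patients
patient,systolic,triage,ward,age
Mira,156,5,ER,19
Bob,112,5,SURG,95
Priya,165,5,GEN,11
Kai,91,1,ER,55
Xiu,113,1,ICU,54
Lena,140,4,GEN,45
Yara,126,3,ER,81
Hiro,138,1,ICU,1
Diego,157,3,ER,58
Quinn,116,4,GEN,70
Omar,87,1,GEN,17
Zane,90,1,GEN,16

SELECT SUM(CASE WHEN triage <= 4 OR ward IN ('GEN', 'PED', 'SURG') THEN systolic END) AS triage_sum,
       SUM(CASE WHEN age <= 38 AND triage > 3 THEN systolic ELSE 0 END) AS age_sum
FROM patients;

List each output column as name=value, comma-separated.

[triage_sum: triage <= 4 OR ward IN ('GEN', 'PED', 'SURG')]
patient=Mira: ✗
patient=Bob: ✓ → 112
patient=Priya: ✓ → 165
patient=Kai: ✓ → 91
patient=Xiu: ✓ → 113
patient=Lena: ✓ → 140
patient=Yara: ✓ → 126
patient=Hiro: ✓ → 138
patient=Diego: ✓ → 157
patient=Quinn: ✓ → 116
patient=Omar: ✓ → 87
patient=Zane: ✓ → 90
triage_sum = 112 + 165 + 91 + 113 + 140 + 126 + 138 + 157 + 116 + 87 + 90 = 1335
—
[age_sum: age <= 38 AND triage > 3]
patient=Mira: ✓ → 156
patient=Bob: ✗
patient=Priya: ✓ → 165
patient=Kai: ✗
patient=Xiu: ✗
patient=Lena: ✗
patient=Yara: ✗
patient=Hiro: ✗
patient=Diego: ✗
patient=Quinn: ✗
patient=Omar: ✗
patient=Zane: ✗
age_sum = 156 + 165 = 321

triage_sum=1335, age_sum=321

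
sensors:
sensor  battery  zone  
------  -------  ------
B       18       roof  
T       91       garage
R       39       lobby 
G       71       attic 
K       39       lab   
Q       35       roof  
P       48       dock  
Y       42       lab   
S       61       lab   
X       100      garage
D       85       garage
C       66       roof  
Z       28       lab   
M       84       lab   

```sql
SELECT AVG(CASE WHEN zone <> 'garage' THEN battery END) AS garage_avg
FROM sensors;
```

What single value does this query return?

sensor=B: ✓ → 18
sensor=T: ✗
sensor=R: ✓ → 39
sensor=G: ✓ → 71
sensor=K: ✓ → 39
sensor=Q: ✓ → 35
sensor=P: ✓ → 48
sensor=Y: ✓ → 42
sensor=S: ✓ → 61
sensor=X: ✗
sensor=D: ✗
sensor=C: ✓ → 66
sensor=Z: ✓ → 28
sensor=M: ✓ → 84
garage_avg = (18 + 39 + 71 + 39 + 35 + 48 + 42 + 61 + 66 + 28 + 84) / 11 = 48.2727272727

48.2727272727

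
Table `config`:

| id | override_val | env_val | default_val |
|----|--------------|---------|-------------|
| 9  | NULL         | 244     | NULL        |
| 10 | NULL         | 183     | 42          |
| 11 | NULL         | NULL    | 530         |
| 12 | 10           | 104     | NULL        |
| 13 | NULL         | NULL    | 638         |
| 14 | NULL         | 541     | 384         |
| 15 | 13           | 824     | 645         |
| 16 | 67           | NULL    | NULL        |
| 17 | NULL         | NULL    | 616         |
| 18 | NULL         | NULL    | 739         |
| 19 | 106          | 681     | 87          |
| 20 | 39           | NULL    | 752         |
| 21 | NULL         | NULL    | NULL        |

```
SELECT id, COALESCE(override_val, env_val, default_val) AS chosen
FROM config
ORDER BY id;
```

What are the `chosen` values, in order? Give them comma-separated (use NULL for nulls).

244, 183, 530, 10, 638, 541, 13, 67, 616, 739, 106, 39, NULL

id=9: override_val=NULL, env_val=244 → 244
id=10: override_val=NULL, env_val=183 → 183
id=11: override_val=NULL, env_val=NULL, default_val=530 → 530
id=12: override_val=10 → 10
id=13: override_val=NULL, env_val=NULL, default_val=638 → 638
id=14: override_val=NULL, env_val=541 → 541
id=15: override_val=13 → 13
id=16: override_val=67 → 67
id=17: override_val=NULL, env_val=NULL, default_val=616 → 616
id=18: override_val=NULL, env_val=NULL, default_val=739 → 739
id=19: override_val=106 → 106
id=20: override_val=39 → 39
id=21: override_val=NULL, env_val=NULL, default_val=NULL (all NULL) → NULL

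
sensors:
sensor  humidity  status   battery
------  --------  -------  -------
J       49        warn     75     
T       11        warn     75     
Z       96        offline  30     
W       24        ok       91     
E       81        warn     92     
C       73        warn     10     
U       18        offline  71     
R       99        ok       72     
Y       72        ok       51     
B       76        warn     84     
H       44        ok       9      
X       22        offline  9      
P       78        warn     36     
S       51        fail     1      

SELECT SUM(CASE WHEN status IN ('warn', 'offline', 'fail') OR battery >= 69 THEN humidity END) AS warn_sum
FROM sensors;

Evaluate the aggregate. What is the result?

sensor=J: ✓ → 49
sensor=T: ✓ → 11
sensor=Z: ✓ → 96
sensor=W: ✓ → 24
sensor=E: ✓ → 81
sensor=C: ✓ → 73
sensor=U: ✓ → 18
sensor=R: ✓ → 99
sensor=Y: ✗
sensor=B: ✓ → 76
sensor=H: ✗
sensor=X: ✓ → 22
sensor=P: ✓ → 78
sensor=S: ✓ → 51
warn_sum = 49 + 11 + 96 + 24 + 81 + 73 + 18 + 99 + 76 + 22 + 78 + 51 = 678

678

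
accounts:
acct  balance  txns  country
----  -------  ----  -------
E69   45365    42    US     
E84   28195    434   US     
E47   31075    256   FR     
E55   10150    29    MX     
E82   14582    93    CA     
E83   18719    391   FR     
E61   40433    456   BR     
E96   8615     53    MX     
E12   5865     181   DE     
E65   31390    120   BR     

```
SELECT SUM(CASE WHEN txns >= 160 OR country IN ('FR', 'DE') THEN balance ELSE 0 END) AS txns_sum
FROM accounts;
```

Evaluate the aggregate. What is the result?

acct=E69: ✗
acct=E84: ✓ → 28195
acct=E47: ✓ → 31075
acct=E55: ✗
acct=E82: ✗
acct=E83: ✓ → 18719
acct=E61: ✓ → 40433
acct=E96: ✗
acct=E12: ✓ → 5865
acct=E65: ✗
txns_sum = 28195 + 31075 + 18719 + 40433 + 5865 = 124287

124287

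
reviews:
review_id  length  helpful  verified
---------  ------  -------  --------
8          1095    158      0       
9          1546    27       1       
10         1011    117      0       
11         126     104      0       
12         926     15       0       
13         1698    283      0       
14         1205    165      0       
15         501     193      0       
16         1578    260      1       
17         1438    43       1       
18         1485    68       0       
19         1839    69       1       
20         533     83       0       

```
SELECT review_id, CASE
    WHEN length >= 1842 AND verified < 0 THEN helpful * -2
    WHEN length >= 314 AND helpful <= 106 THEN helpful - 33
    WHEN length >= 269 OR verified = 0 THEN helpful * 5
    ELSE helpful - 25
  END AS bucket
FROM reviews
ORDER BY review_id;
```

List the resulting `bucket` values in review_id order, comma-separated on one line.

790, -6, 585, 520, -18, 1415, 825, 965, 1300, 10, 35, 36, 50

review_id=8: length >= 269 OR verified = 0 → 790
review_id=9: length >= 314 AND helpful <= 106 → -6
review_id=10: length >= 269 OR verified = 0 → 585
review_id=11: length >= 269 OR verified = 0 → 520
review_id=12: length >= 314 AND helpful <= 106 → -18
review_id=13: length >= 269 OR verified = 0 → 1415
review_id=14: length >= 269 OR verified = 0 → 825
review_id=15: length >= 269 OR verified = 0 → 965
review_id=16: length >= 269 OR verified = 0 → 1300
review_id=17: length >= 314 AND helpful <= 106 → 10
review_id=18: length >= 314 AND helpful <= 106 → 35
review_id=19: length >= 314 AND helpful <= 106 → 36
review_id=20: length >= 314 AND helpful <= 106 → 50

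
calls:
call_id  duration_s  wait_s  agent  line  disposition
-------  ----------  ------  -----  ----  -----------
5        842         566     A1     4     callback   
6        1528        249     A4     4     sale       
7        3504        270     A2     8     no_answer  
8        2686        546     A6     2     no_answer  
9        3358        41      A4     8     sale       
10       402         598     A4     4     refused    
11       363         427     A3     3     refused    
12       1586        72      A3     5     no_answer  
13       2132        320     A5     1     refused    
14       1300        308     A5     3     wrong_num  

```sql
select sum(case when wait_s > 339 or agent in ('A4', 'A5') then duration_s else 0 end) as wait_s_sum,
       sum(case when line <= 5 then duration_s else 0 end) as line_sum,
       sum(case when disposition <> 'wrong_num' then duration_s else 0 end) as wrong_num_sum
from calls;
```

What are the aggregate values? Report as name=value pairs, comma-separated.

[wait_s_sum: wait_s > 339 or agent in ('A4', 'A5')]
call_id=5: ✓ → 842
call_id=6: ✓ → 1528
call_id=7: ✗
call_id=8: ✓ → 2686
call_id=9: ✓ → 3358
call_id=10: ✓ → 402
call_id=11: ✓ → 363
call_id=12: ✗
call_id=13: ✓ → 2132
call_id=14: ✓ → 1300
wait_s_sum = 842 + 1528 + 2686 + 3358 + 402 + 363 + 2132 + 1300 = 12611
—
[line_sum: line <= 5]
call_id=5: ✓ → 842
call_id=6: ✓ → 1528
call_id=7: ✗
call_id=8: ✓ → 2686
call_id=9: ✗
call_id=10: ✓ → 402
call_id=11: ✓ → 363
call_id=12: ✓ → 1586
call_id=13: ✓ → 2132
call_id=14: ✓ → 1300
line_sum = 842 + 1528 + 2686 + 402 + 363 + 1586 + 2132 + 1300 = 10839
—
[wrong_num_sum: disposition <> 'wrong_num']
call_id=5: ✓ → 842
call_id=6: ✓ → 1528
call_id=7: ✓ → 3504
call_id=8: ✓ → 2686
call_id=9: ✓ → 3358
call_id=10: ✓ → 402
call_id=11: ✓ → 363
call_id=12: ✓ → 1586
call_id=13: ✓ → 2132
call_id=14: ✗
wrong_num_sum = 842 + 1528 + 3504 + 2686 + 3358 + 402 + 363 + 1586 + 2132 = 16401

wait_s_sum=12611, line_sum=10839, wrong_num_sum=16401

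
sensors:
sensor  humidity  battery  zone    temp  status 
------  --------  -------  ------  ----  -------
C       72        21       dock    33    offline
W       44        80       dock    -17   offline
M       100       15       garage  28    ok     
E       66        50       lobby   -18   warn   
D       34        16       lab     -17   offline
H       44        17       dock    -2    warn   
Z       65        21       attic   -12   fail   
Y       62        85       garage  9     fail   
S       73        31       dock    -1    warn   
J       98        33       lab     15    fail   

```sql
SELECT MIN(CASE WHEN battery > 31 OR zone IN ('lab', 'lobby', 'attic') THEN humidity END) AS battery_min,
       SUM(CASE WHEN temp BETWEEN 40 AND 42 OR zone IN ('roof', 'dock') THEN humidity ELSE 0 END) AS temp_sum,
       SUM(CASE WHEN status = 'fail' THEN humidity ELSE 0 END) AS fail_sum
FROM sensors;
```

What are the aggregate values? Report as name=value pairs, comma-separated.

[battery_min: battery > 31 OR zone IN ('lab', 'lobby', 'attic')]
sensor=C: ✗
sensor=W: ✓ → 44
sensor=M: ✗
sensor=E: ✓ → 66
sensor=D: ✓ → 34
sensor=H: ✗
sensor=Z: ✓ → 65
sensor=Y: ✓ → 62
sensor=S: ✗
sensor=J: ✓ → 98
battery_min = MIN(44, 66, 34, 65, 62, 98) = 34
—
[temp_sum: temp BETWEEN 40 AND 42 OR zone IN ('roof', 'dock')]
sensor=C: ✓ → 72
sensor=W: ✓ → 44
sensor=M: ✗
sensor=E: ✗
sensor=D: ✗
sensor=H: ✓ → 44
sensor=Z: ✗
sensor=Y: ✗
sensor=S: ✓ → 73
sensor=J: ✗
temp_sum = 72 + 44 + 44 + 73 = 233
—
[fail_sum: status = 'fail']
sensor=C: ✗
sensor=W: ✗
sensor=M: ✗
sensor=E: ✗
sensor=D: ✗
sensor=H: ✗
sensor=Z: ✓ → 65
sensor=Y: ✓ → 62
sensor=S: ✗
sensor=J: ✓ → 98
fail_sum = 65 + 62 + 98 = 225

battery_min=34, temp_sum=233, fail_sum=225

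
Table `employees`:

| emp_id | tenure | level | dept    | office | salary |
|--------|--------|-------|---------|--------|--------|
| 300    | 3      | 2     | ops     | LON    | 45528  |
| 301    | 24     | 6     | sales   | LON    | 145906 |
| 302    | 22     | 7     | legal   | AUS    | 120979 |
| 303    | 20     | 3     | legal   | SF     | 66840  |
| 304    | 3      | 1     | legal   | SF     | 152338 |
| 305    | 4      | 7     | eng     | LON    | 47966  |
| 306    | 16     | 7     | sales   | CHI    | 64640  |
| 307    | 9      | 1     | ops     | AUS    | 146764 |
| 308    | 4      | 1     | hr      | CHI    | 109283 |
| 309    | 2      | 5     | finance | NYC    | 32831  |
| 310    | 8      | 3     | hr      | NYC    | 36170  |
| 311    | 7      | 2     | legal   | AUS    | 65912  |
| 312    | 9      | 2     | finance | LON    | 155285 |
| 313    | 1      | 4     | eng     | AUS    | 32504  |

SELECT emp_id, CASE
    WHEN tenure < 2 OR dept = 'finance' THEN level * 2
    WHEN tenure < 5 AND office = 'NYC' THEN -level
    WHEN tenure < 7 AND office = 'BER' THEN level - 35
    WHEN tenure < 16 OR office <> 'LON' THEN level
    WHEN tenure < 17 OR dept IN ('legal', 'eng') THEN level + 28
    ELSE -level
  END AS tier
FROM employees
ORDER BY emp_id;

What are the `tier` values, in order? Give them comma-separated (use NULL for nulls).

emp_id=300: tenure < 16 OR office <> 'LON' → 2
emp_id=301: ELSE → -6
emp_id=302: tenure < 16 OR office <> 'LON' → 7
emp_id=303: tenure < 16 OR office <> 'LON' → 3
emp_id=304: tenure < 16 OR office <> 'LON' → 1
emp_id=305: tenure < 16 OR office <> 'LON' → 7
emp_id=306: tenure < 16 OR office <> 'LON' → 7
emp_id=307: tenure < 16 OR office <> 'LON' → 1
emp_id=308: tenure < 16 OR office <> 'LON' → 1
emp_id=309: tenure < 2 OR dept = 'finance' → 10
emp_id=310: tenure < 16 OR office <> 'LON' → 3
emp_id=311: tenure < 16 OR office <> 'LON' → 2
emp_id=312: tenure < 2 OR dept = 'finance' → 4
emp_id=313: tenure < 2 OR dept = 'finance' → 8

2, -6, 7, 3, 1, 7, 7, 1, 1, 10, 3, 2, 4, 8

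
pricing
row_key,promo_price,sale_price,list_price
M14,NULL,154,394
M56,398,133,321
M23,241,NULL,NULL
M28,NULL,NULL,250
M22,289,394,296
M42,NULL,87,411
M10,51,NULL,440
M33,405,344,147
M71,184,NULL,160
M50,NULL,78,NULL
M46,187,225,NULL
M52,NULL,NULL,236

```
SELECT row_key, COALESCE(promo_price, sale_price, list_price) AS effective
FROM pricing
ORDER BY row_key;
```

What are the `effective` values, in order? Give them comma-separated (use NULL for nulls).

row_key=M10: promo_price=51 → 51
row_key=M14: promo_price=NULL, sale_price=154 → 154
row_key=M22: promo_price=289 → 289
row_key=M23: promo_price=241 → 241
row_key=M28: promo_price=NULL, sale_price=NULL, list_price=250 → 250
row_key=M33: promo_price=405 → 405
row_key=M42: promo_price=NULL, sale_price=87 → 87
row_key=M46: promo_price=187 → 187
row_key=M50: promo_price=NULL, sale_price=78 → 78
row_key=M52: promo_price=NULL, sale_price=NULL, list_price=236 → 236
row_key=M56: promo_price=398 → 398
row_key=M71: promo_price=184 → 184

51, 154, 289, 241, 250, 405, 87, 187, 78, 236, 398, 184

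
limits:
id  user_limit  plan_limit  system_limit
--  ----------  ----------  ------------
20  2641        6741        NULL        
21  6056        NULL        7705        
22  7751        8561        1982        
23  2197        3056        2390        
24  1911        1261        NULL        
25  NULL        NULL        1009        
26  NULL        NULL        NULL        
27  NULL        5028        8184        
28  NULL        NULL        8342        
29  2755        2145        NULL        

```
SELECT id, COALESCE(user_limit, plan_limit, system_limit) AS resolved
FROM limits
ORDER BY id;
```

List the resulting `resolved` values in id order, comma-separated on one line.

2641, 6056, 7751, 2197, 1911, 1009, NULL, 5028, 8342, 2755

id=20: user_limit=2641 → 2641
id=21: user_limit=6056 → 6056
id=22: user_limit=7751 → 7751
id=23: user_limit=2197 → 2197
id=24: user_limit=1911 → 1911
id=25: user_limit=NULL, plan_limit=NULL, system_limit=1009 → 1009
id=26: user_limit=NULL, plan_limit=NULL, system_limit=NULL (all NULL) → NULL
id=27: user_limit=NULL, plan_limit=5028 → 5028
id=28: user_limit=NULL, plan_limit=NULL, system_limit=8342 → 8342
id=29: user_limit=2755 → 2755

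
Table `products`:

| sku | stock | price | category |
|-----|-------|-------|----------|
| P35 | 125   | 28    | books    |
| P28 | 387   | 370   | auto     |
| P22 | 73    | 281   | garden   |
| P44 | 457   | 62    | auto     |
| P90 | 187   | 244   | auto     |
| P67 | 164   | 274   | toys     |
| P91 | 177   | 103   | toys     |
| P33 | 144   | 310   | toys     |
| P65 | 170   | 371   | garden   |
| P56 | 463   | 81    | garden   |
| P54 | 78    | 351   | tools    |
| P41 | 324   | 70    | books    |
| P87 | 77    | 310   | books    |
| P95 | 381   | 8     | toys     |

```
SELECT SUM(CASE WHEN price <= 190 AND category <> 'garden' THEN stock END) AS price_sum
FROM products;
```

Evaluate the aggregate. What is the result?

sku=P35: ✓ → 125
sku=P28: ✗
sku=P22: ✗
sku=P44: ✓ → 457
sku=P90: ✗
sku=P67: ✗
sku=P91: ✓ → 177
sku=P33: ✗
sku=P65: ✗
sku=P56: ✗
sku=P54: ✗
sku=P41: ✓ → 324
sku=P87: ✗
sku=P95: ✓ → 381
price_sum = 125 + 457 + 177 + 324 + 381 = 1464

1464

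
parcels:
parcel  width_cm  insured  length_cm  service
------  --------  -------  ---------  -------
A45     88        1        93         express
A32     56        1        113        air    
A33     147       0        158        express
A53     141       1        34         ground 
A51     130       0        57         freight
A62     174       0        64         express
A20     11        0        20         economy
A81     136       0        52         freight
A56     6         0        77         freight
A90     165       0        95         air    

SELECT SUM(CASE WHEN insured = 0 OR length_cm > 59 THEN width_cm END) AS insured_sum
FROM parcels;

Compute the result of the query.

parcel=A45: ✓ → 88
parcel=A32: ✓ → 56
parcel=A33: ✓ → 147
parcel=A53: ✗
parcel=A51: ✓ → 130
parcel=A62: ✓ → 174
parcel=A20: ✓ → 11
parcel=A81: ✓ → 136
parcel=A56: ✓ → 6
parcel=A90: ✓ → 165
insured_sum = 88 + 56 + 147 + 130 + 174 + 11 + 136 + 6 + 165 = 913

913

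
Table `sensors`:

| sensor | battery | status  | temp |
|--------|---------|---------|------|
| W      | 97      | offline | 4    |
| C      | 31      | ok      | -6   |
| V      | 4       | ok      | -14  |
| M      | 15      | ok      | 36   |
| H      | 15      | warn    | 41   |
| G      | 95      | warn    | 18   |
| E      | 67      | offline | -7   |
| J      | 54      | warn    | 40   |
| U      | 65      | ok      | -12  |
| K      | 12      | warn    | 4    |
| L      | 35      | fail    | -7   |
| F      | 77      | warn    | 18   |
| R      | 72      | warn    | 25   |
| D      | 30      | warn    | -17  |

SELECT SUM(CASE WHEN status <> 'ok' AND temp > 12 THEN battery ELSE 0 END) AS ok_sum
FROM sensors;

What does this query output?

sensor=W: ✗
sensor=C: ✗
sensor=V: ✗
sensor=M: ✗
sensor=H: ✓ → 15
sensor=G: ✓ → 95
sensor=E: ✗
sensor=J: ✓ → 54
sensor=U: ✗
sensor=K: ✗
sensor=L: ✗
sensor=F: ✓ → 77
sensor=R: ✓ → 72
sensor=D: ✗
ok_sum = 15 + 95 + 54 + 77 + 72 = 313

313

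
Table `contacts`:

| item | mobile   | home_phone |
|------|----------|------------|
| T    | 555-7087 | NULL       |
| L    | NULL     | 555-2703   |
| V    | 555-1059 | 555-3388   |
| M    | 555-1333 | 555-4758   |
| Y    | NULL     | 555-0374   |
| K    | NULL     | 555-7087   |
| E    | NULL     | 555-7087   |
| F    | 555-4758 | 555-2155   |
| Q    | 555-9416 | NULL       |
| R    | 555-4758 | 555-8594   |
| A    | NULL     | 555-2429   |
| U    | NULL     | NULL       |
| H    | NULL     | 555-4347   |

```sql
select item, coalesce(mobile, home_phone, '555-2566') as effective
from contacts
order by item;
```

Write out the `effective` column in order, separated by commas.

item=A: mobile=NULL, home_phone=555-2429 → 555-2429
item=E: mobile=NULL, home_phone=555-7087 → 555-7087
item=F: mobile=555-4758 → 555-4758
item=H: mobile=NULL, home_phone=555-4347 → 555-4347
item=K: mobile=NULL, home_phone=555-7087 → 555-7087
item=L: mobile=NULL, home_phone=555-2703 → 555-2703
item=M: mobile=555-1333 → 555-1333
item=Q: mobile=555-9416 → 555-9416
item=R: mobile=555-4758 → 555-4758
item=T: mobile=555-7087 → 555-7087
item=U: mobile=NULL, home_phone=NULL, → literal 555-2566 → 555-2566
item=V: mobile=555-1059 → 555-1059
item=Y: mobile=NULL, home_phone=555-0374 → 555-0374

555-2429, 555-7087, 555-4758, 555-4347, 555-7087, 555-2703, 555-1333, 555-9416, 555-4758, 555-7087, 555-2566, 555-1059, 555-0374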